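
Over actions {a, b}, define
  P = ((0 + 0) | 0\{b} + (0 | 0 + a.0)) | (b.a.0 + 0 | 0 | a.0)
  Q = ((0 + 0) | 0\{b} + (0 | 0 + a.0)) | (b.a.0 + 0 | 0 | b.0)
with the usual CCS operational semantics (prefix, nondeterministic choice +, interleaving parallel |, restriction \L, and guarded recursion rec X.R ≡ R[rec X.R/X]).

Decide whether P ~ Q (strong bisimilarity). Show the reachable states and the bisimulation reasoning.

Reachable graph of P (8 states):
  p0 = ((0 + 0) | 0\{b} + (0 | 0 + a.0)) | (b.a.0 + 0 | 0 | a.0) :: -a-> p1, -a-> p2, -b-> p3
  p1 = ((0 + 0) | 0\{b} + (0 | 0 + a.0)) | (0 | 0 | 0) :: -a-> p4
  p2 = 0 | (b.a.0 + 0 | 0 | a.0) :: -a-> p4, -b-> p5
  p3 = ((0 + 0) | 0\{b} + (0 | 0 + a.0)) | a.0 :: -a-> p5, -a-> p6
  p4 = 0 | (0 | 0 | 0) :: ·
  p5 = 0 | a.0 :: -a-> p7
  p6 = ((0 + 0) | 0\{b} + (0 | 0 + a.0)) | 0 :: -a-> p7
  p7 = 0 | 0 :: ·
Reachable graph of Q (8 states):
  q0 = ((0 + 0) | 0\{b} + (0 | 0 + a.0)) | (b.a.0 + 0 | 0 | b.0) :: -a-> q1, -b-> q2, -b-> q3
  q1 = 0 | (b.a.0 + 0 | 0 | b.0) :: -b-> q4, -b-> q5
  q2 = ((0 + 0) | 0\{b} + (0 | 0 + a.0)) | (0 | 0 | 0) :: -a-> q4
  q3 = ((0 + 0) | 0\{b} + (0 | 0 + a.0)) | a.0 :: -a-> q5, -a-> q6
  q4 = 0 | (0 | 0 | 0) :: ·
  q5 = 0 | a.0 :: -a-> q7
  q6 = ((0 + 0) | 0\{b} + (0 | 0 + a.0)) | 0 :: -a-> q7
  q7 = 0 | 0 :: ·
Partition-refinement fixed point:
  B0 = {p0}
  B1 = {p3, q3}
  B2 = {p1, p5, p6, q2, q5, q6}
  B3 = {p4, p7, q4, q7}
  B4 = {p2}
  B5 = {q0}
  B6 = {q1}
p0 ∈ B0, q0 ∈ B5 → different blocks

NO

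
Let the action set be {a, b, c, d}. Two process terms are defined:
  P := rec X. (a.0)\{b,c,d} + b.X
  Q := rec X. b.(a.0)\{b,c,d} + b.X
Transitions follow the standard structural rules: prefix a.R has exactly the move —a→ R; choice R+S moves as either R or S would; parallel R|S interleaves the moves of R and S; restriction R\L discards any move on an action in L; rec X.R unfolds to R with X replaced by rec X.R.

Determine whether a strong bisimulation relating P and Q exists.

Reachable graph of P (2 states):
  p0 = rec X. (a.0)\{b,c,d} + b.X has moves —a→ p1, —b→ p0
  p1 = 0\{b,c,d} has moves deadlocked
Reachable graph of Q (3 states):
  q0 = rec X. b.(a.0)\{b,c,d} + b.X has moves —b→ q0, —b→ q1
  q1 = (a.0)\{b,c,d} has moves —a→ q2
  q2 = 0\{b,c,d} has moves deadlocked
Partition-refinement fixed point:
  B0 = {p0}
  B1 = {p1, q2}
  B2 = {q0}
  B3 = {q1}
p0 ∈ B0, q0 ∈ B2 → different blocks

P ≁ Q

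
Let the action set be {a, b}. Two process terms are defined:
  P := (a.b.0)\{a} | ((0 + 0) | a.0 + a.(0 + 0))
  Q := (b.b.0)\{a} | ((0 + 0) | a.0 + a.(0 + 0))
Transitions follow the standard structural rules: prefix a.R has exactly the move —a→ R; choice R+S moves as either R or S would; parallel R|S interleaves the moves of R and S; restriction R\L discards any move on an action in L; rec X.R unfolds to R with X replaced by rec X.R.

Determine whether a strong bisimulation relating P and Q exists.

NO

Reachable graph of P (3 states):
  u0 = (a.b.0)\{a} | ((0 + 0) | a.0 + a.(0 + 0)) has moves =a=> u1, =a=> u2
  u1 = (a.b.0)\{a} | ((0 + 0) | 0) has moves stopped
  u2 = (a.b.0)\{a} | (0 + 0) has moves stopped
Reachable graph of Q (9 states):
  v0 = (b.b.0)\{a} | ((0 + 0) | a.0 + a.(0 + 0)) has moves =a=> v1, =a=> v2, =b=> v3
  v1 = (b.b.0)\{a} | ((0 + 0) | 0) has moves =b=> v4
  v2 = (b.b.0)\{a} | (0 + 0) has moves =b=> v5
  v3 = (b.0)\{a} | ((0 + 0) | a.0 + a.(0 + 0)) has moves =a=> v4, =a=> v5, =b=> v6
  v4 = (b.0)\{a} | ((0 + 0) | 0) has moves =b=> v7
  v5 = (b.0)\{a} | (0 + 0) has moves =b=> v8
  v6 = 0\{a} | ((0 + 0) | a.0 + a.(0 + 0)) has moves =a=> v7, =a=> v8
  v7 = 0\{a} | ((0 + 0) | 0) has moves stopped
  v8 = 0\{a} | (0 + 0) has moves stopped
Coarsest stable partition (strong bisimilarity classes):
  B0 = {u0, v6}
  B1 = {u1, u2, v7, v8}
  B2 = {v0}
  B3 = {v1, v2}
  B4 = {v4, v5}
  B5 = {v3}
u0 ∈ B0, v0 ∈ B2 → different blocks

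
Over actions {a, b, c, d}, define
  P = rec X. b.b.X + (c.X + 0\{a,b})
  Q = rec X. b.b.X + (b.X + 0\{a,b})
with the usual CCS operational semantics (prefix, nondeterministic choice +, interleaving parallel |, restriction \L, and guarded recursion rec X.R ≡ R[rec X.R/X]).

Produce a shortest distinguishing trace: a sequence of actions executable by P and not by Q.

c

LTS(P): 2 reachable states
  m0 = rec X. b.b.X + (c.X + 0\{a,b}) :: ··b··> m1, ··c··> m0
  m1 = b.(rec X. b.b.X + (c.X + 0\{a,b})) :: ··b··> m0
LTS(Q): 2 reachable states
  n0 = rec X. b.b.X + (b.X + 0\{a,b}) :: ··b··> n0, ··b··> n1
  n1 = b.(rec X. b.b.X + (b.X + 0\{a,b})) :: ··b··> n0
Executing c from P (initial set {m0}):
  step 1 (c): {m0}
  — P admits the full trace.
Executing c from Q (initial set {n0}):
  step 1 (c): ∅  — Q cannot continue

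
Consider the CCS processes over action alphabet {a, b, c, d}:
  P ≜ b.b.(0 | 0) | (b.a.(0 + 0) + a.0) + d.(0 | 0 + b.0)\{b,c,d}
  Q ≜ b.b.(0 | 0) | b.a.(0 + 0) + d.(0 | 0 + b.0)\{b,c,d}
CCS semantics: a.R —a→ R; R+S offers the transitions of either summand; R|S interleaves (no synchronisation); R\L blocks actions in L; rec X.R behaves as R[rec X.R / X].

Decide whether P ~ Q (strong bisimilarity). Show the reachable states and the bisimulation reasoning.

P ≁ Q

LTS(P): 13 reachable states
  s0 = b.b.(0 | 0) | (b.a.(0 + 0) + a.0) + d.(0 | 0 + b.0)\{b,c,d} | =a=> s1, =b=> s2, =b=> s3, =d=> s4
  s1 = b.b.(0 | 0) | 0 | =b=> s5
  s2 = b.(0 | 0) | (b.a.(0 + 0) + a.0) | =a=> s5, =b=> s6, =b=> s7
  s3 = b.b.(0 | 0) | a.(0 + 0) | =a=> s8, =b=> s7
  s4 = (0 | 0 + b.0)\{b,c,d} | stopped
  s5 = b.(0 | 0) | 0 | =b=> s9
  s6 = 0 | 0 | (b.a.(0 + 0) + a.0) | =a=> s9, =b=> s10
  s7 = b.(0 | 0) | a.(0 + 0) | =a=> s11, =b=> s10
  s8 = b.b.(0 | 0) | (0 + 0) | =b=> s11
  s9 = 0 | 0 | 0 | stopped
  s10 = 0 | 0 | a.(0 + 0) | =a=> s12
  s11 = b.(0 | 0) | (0 + 0) | =b=> s12
  s12 = 0 | 0 | (0 + 0) | stopped
LTS(Q): 10 reachable states
  t0 = b.b.(0 | 0) | b.a.(0 + 0) + d.(0 | 0 + b.0)\{b,c,d} | =b=> t1, =b=> t2, =d=> t3
  t1 = b.(0 | 0) | b.a.(0 + 0) | =b=> t4, =b=> t5
  t2 = b.b.(0 | 0) | a.(0 + 0) | =a=> t6, =b=> t5
  t3 = (0 | 0 + b.0)\{b,c,d} | stopped
  t4 = 0 | 0 | b.a.(0 + 0) | =b=> t7
  t5 = b.(0 | 0) | a.(0 + 0) | =a=> t8, =b=> t7
  t6 = b.b.(0 | 0) | (0 + 0) | =b=> t8
  t7 = 0 | 0 | a.(0 + 0) | =a=> t9
  t8 = b.(0 | 0) | (0 + 0) | =b=> t9
  t9 = 0 | 0 | (0 + 0) | stopped
Partition-refinement fixed point:
  B0 = {s0}
  B1 = {s1, s8, t6}
  B2 = {s11, s5, t8}
  B3 = {s12, s4, s9, t3, t9}
  B4 = {s3, t2}
  B5 = {s7, t5}
  B6 = {s10, t7}
  B7 = {s2}
  B8 = {s6}
  B9 = {t0}
  B10 = {t1}
  B11 = {t4}
s0 ∈ B0, t0 ∈ B9 → different blocks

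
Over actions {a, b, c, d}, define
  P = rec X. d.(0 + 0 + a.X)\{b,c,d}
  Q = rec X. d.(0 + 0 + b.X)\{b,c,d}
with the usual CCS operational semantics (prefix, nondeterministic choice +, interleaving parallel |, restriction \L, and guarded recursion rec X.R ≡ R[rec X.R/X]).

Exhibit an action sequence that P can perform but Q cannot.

Reachable graph of P (3 states):
  u0 = rec X. d.(0 + 0 + a.X)\{b,c,d} | =d=> u1
  u1 = (0 + 0 + a.(rec X. d.(0 + 0 + a.X)\{b,c,d}))\{b,c,d} | =a=> u2
  u2 = (rec X. d.(0 + 0 + a.X)\{b,c,d})\{b,c,d} | ∅
Reachable graph of Q (2 states):
  v0 = rec X. d.(0 + 0 + b.X)\{b,c,d} | =d=> v1
  v1 = (0 + 0 + b.(rec X. d.(0 + 0 + b.X)\{b,c,d}))\{b,c,d} | ∅
Executing da from P (initial set {u0}):
  step 1 (d): {u1}
  step 2 (a): {u2}
  ✓ P
Executing da from Q (initial set {v0}):
  step 1 (d): {v1}
  step 2 (a): no successor for Q

da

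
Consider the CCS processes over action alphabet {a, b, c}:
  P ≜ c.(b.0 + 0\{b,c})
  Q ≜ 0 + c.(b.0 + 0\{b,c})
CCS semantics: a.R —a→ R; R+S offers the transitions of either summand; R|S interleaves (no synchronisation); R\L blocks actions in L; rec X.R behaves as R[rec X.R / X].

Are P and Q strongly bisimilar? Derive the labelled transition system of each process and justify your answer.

Reachable graph of P (3 states):
  s0 = c.(b.0 + 0\{b,c}) :: -c-> s1
  s1 = b.0 + 0\{b,c} :: -b-> s2
  s2 = 0 :: (no moves)
Reachable graph of Q (3 states):
  t0 = 0 + c.(b.0 + 0\{b,c}) :: -c-> t1
  t1 = b.0 + 0\{b,c} :: -b-> t2
  t2 = 0 :: (no moves)
Partition-refinement fixed point:
  B0 = {s0, t0}
  B1 = {s1, t1}
  B2 = {s2, t2}
s0 ∈ B0, t0 ∈ B0 → same block

bisimilar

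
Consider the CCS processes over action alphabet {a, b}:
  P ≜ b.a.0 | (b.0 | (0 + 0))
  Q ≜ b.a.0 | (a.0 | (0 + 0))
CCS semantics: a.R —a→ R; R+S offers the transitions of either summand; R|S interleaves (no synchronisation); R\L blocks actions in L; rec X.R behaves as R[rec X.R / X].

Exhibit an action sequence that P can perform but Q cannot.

LTS(P): 6 reachable states
  p0 = b.a.0 | (b.0 | (0 + 0)) → —b→ p1, —b→ p2
  p1 = a.0 | (b.0 | (0 + 0)) → —a→ p3, —b→ p4
  p2 = b.a.0 | (0 | (0 + 0)) → —b→ p4
  p3 = 0 | (b.0 | (0 + 0)) → —b→ p5
  p4 = a.0 | (0 | (0 + 0)) → —a→ p5
  p5 = 0 | (0 | (0 + 0)) → (no moves)
LTS(Q): 6 reachable states
  q0 = b.a.0 | (a.0 | (0 + 0)) → —a→ q1, —b→ q2
  q1 = b.a.0 | (0 | (0 + 0)) → —b→ q3
  q2 = a.0 | (a.0 | (0 + 0)) → —a→ q3, —a→ q4
  q3 = a.0 | (0 | (0 + 0)) → —a→ q5
  q4 = 0 | (a.0 | (0 + 0)) → —a→ q5
  q5 = 0 | (0 | (0 + 0)) → (no moves)
Run σ = ⟨bb⟩ on P: start {p0}
  step 1 (b): {p1, p2}
  step 2 (b): {p4}
  — P admits the full trace.
Run σ = ⟨bb⟩ on Q: start {q0}
  step 1 (b): {q2}
  step 2 (b): ∅ (Q stuck)

bb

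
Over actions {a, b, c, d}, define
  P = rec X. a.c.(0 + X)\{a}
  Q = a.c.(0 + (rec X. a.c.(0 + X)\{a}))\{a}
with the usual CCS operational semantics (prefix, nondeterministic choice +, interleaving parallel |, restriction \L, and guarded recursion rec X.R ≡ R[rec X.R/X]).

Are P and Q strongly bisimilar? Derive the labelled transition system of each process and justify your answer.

LTS(P): 3 reachable states
  p0 = rec X. a.c.(0 + X)\{a} has moves ··a··> p1
  p1 = c.(0 + (rec X. a.c.(0 + X)\{a}))\{a} has moves ··c··> p2
  p2 = (0 + (rec X. a.c.(0 + X)\{a}))\{a} has moves ·
LTS(Q): 3 reachable states
  q0 = a.c.(0 + (rec X. a.c.(0 + X)\{a}))\{a} has moves ··a··> q1
  q1 = c.(0 + (rec X. a.c.(0 + X)\{a}))\{a} has moves ··c··> q2
  q2 = (0 + (rec X. a.c.(0 + X)\{a}))\{a} has moves ·
Bisimilarity quotient blocks:
  B0 = {p0, q0}
  B1 = {p1, q1}
  B2 = {p2, q2}
p0 ∈ B0, q0 ∈ B0 → same block

YES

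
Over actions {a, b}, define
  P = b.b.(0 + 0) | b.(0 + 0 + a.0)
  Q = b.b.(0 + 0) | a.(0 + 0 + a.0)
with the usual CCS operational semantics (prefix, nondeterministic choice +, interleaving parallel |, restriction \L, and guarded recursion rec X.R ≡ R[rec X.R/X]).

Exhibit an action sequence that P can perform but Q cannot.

bbb

LTS(P): 9 reachable states
  m0 = b.b.(0 + 0) | b.(0 + 0 + a.0) :: -b-> m1, -b-> m2
  m1 = b.(0 + 0) | b.(0 + 0 + a.0) :: -b-> m3, -b-> m4
  m2 = b.b.(0 + 0) | (0 + 0 + a.0) :: -a-> m5, -b-> m4
  m3 = (0 + 0) | b.(0 + 0 + a.0) :: -b-> m6
  m4 = b.(0 + 0) | (0 + 0 + a.0) :: -a-> m7, -b-> m6
  m5 = b.b.(0 + 0) | 0 :: -b-> m7
  m6 = (0 + 0) | (0 + 0 + a.0) :: -a-> m8
  m7 = b.(0 + 0) | 0 :: -b-> m8
  m8 = (0 + 0) | 0 :: (no moves)
LTS(Q): 9 reachable states
  n0 = b.b.(0 + 0) | a.(0 + 0 + a.0) :: -a-> n1, -b-> n2
  n1 = b.b.(0 + 0) | (0 + 0 + a.0) :: -a-> n3, -b-> n4
  n2 = b.(0 + 0) | a.(0 + 0 + a.0) :: -a-> n4, -b-> n5
  n3 = b.b.(0 + 0) | 0 :: -b-> n6
  n4 = b.(0 + 0) | (0 + 0 + a.0) :: -a-> n6, -b-> n7
  n5 = (0 + 0) | a.(0 + 0 + a.0) :: -a-> n7
  n6 = b.(0 + 0) | 0 :: -b-> n8
  n7 = (0 + 0) | (0 + 0 + a.0) :: -a-> n8
  n8 = (0 + 0) | 0 :: (no moves)
Trace ⟨bbb⟩ through P, begin at {m0}:
  step 1 (b): {m1, m2}
  step 2 (b): {m3, m4}
  step 3 (b): {m6}
  — P admits the full trace.
Trace ⟨bbb⟩ through Q, begin at {n0}:
  step 1 (b): {n2}
  step 2 (b): {n5}
  step 3 (b): ∅ (Q stuck)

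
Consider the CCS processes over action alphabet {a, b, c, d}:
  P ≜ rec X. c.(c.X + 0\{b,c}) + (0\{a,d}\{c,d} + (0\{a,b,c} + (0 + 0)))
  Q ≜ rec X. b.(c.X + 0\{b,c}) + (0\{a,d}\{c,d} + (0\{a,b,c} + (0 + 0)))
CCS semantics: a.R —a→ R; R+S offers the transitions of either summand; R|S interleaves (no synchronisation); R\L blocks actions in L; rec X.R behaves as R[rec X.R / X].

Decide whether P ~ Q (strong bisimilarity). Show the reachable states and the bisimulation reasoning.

P's transition system — 2 states:
  p0 = rec X. c.(c.X + 0\{b,c}) + (0\{a,d}\{c,d} + (0\{a,b,c} + (0 + 0))) has moves --c--▸ p1
  p1 = c.(rec X. c.(c.X + 0\{b,c}) + (0\{a,d}\{c,d} + (0\{a,b,c} + (0 + 0)))) + 0\{b,c} has moves --c--▸ p0
Q's transition system — 2 states:
  q0 = rec X. b.(c.X + 0\{b,c}) + (0\{a,d}\{c,d} + (0\{a,b,c} + (0 + 0))) has moves --b--▸ q1
  q1 = c.(rec X. b.(c.X + 0\{b,c}) + (0\{a,d}\{c,d} + (0\{a,b,c} + (0 + 0)))) + 0\{b,c} has moves --c--▸ q0
Partition-refinement fixed point:
  B0 = {p0, p1}
  B1 = {q0}
  B2 = {q1}
p0 ∈ B0, q0 ∈ B1 → different blocks

not bisimilar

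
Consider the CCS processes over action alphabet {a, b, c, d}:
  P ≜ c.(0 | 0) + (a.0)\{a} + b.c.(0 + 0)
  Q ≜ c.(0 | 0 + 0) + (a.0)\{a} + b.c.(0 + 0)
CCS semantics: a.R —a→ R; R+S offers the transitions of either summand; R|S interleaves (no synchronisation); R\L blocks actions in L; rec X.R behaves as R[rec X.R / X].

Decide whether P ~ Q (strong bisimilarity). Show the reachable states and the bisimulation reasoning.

LTS(P): 4 reachable states
  u0 = c.(0 | 0) + (a.0)\{a} + b.c.(0 + 0) → -b-> u1, -c-> u2
  u1 = c.(0 + 0) → -c-> u3
  u2 = 0 | 0 → ∅
  u3 = 0 + 0 → ∅
LTS(Q): 4 reachable states
  v0 = c.(0 | 0 + 0) + (a.0)\{a} + b.c.(0 + 0) → -b-> v1, -c-> v2
  v1 = c.(0 + 0) → -c-> v3
  v2 = 0 | 0 + 0 → ∅
  v3 = 0 + 0 → ∅
Partition-refinement fixed point:
  B0 = {u0, v0}
  B1 = {u1, v1}
  B2 = {u2, u3, v2, v3}
u0 ∈ B0, v0 ∈ B0 → same block

YES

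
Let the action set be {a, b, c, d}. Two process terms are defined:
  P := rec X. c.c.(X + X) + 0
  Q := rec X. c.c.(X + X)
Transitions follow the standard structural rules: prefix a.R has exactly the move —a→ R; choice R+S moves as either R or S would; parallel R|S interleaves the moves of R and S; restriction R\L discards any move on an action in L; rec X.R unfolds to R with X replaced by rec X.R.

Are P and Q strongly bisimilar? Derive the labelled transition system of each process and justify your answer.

LTS(P): 3 reachable states
  m0 = rec X. c.c.(X + X) + 0 :: —c→ m1
  m1 = c.((rec X. c.c.(X + X) + 0) + (rec X. c.c.(X + X) + 0)) :: —c→ m2
  m2 = (rec X. c.c.(X + X) + 0) + (rec X. c.c.(X + X) + 0) :: —c→ m1
LTS(Q): 3 reachable states
  n0 = rec X. c.c.(X + X) :: —c→ n1
  n1 = c.((rec X. c.c.(X + X)) + (rec X. c.c.(X + X))) :: —c→ n2
  n2 = (rec X. c.c.(X + X)) + (rec X. c.c.(X + X)) :: —c→ n1
Coarsest stable partition (strong bisimilarity classes):
  B0 = {m0, m1, m2, n0, n1, n2}
m0 ∈ B0, n0 ∈ B0 → same block

P ~ Q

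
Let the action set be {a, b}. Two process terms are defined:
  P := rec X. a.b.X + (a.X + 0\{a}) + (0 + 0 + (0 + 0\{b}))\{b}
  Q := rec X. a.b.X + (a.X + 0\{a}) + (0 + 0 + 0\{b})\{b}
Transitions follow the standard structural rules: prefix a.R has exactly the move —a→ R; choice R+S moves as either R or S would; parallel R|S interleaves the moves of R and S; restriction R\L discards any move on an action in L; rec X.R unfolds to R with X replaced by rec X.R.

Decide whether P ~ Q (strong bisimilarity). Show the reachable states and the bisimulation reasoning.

YES

Reachable graph of P (2 states):
  p0 = rec X. a.b.X + (a.X + 0\{a}) + (0 + 0 + (0 + 0\{b}))\{b} → =a=> p0, =a=> p1
  p1 = b.(rec X. a.b.X + (a.X + 0\{a}) + (0 + 0 + (0 + 0\{b}))\{b}) → =b=> p0
Reachable graph of Q (2 states):
  q0 = rec X. a.b.X + (a.X + 0\{a}) + (0 + 0 + 0\{b})\{b} → =a=> q0, =a=> q1
  q1 = b.(rec X. a.b.X + (a.X + 0\{a}) + (0 + 0 + 0\{b})\{b}) → =b=> q0
Bisimilarity quotient blocks:
  B0 = {p0, q0}
  B1 = {p1, q1}
p0 ∈ B0, q0 ∈ B0 → same block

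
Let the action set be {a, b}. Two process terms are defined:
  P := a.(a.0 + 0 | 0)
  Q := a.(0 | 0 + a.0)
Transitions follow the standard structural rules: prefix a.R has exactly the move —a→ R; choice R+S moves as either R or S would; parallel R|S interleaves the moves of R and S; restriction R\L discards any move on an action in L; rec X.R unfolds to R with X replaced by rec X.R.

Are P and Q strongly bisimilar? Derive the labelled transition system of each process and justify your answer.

Reachable graph of P (3 states):
  s0 = a.(a.0 + 0 | 0) ⊢ —a→ s1
  s1 = a.0 + 0 | 0 ⊢ —a→ s2
  s2 = 0 ⊢ (no moves)
Reachable graph of Q (3 states):
  t0 = a.(0 | 0 + a.0) ⊢ —a→ t1
  t1 = 0 | 0 + a.0 ⊢ —a→ t2
  t2 = 0 ⊢ (no moves)
Coarsest stable partition (strong bisimilarity classes):
  B0 = {s0, t0}
  B1 = {s1, t1}
  B2 = {s2, t2}
s0 ∈ B0, t0 ∈ B0 → same block

P ~ Q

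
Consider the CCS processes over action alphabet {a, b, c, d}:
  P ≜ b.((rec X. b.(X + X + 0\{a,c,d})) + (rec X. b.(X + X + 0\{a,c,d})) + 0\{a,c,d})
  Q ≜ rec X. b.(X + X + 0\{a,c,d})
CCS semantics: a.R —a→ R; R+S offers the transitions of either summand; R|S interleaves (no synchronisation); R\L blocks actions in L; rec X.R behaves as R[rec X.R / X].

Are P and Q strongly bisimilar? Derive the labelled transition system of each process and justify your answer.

P ~ Q

P's transition system — 2 states:
  p0 = b.((rec X. b.(X + X + 0\{a,c,d})) + (rec X. b.(X + X + 0\{a,c,d})) + 0\{a,c,d}) → -b-> p1
  p1 = (rec X. b.(X + X + 0\{a,c,d})) + (rec X. b.(X + X + 0\{a,c,d})) + 0\{a,c,d} → -b-> p1
Q's transition system — 2 states:
  q0 = rec X. b.(X + X + 0\{a,c,d}) → -b-> q1
  q1 = (rec X. b.(X + X + 0\{a,c,d})) + (rec X. b.(X + X + 0\{a,c,d})) + 0\{a,c,d} → -b-> q1
Partition-refinement fixed point:
  B0 = {p0, p1, q0, q1}
p0 ∈ B0, q0 ∈ B0 → same block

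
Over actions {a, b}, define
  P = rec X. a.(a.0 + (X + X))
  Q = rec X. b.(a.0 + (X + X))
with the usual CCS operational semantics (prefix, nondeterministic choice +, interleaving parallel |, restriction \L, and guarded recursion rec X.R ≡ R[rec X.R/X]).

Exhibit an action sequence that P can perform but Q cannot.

a

LTS(P): 3 reachable states
  m0 = rec X. a.(a.0 + (X + X)) ⊢ -a-> m1
  m1 = a.0 + ((rec X. a.(a.0 + (X + X))) + (rec X. a.(a.0 + (X + X)))) ⊢ -a-> m1, -a-> m2
  m2 = 0 ⊢ ·
LTS(Q): 3 reachable states
  n0 = rec X. b.(a.0 + (X + X)) ⊢ -b-> n1
  n1 = a.0 + ((rec X. b.(a.0 + (X + X))) + (rec X. b.(a.0 + (X + X)))) ⊢ -a-> n2, -b-> n1
  n2 = 0 ⊢ ·
Executing a from P (initial set {m0}):
  [1] a ⇒ {m1}
  ✓ P
Executing a from Q (initial set {n0}):
  [1] a ⇒ ∅  — Q cannot continue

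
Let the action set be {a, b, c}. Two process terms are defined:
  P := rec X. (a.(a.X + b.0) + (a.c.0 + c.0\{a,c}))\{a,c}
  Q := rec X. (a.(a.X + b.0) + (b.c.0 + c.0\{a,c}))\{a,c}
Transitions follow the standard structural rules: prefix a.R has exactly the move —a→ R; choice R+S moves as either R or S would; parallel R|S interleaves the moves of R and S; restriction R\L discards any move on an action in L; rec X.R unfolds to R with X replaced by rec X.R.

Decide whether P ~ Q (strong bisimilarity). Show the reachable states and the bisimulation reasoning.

LTS(P): 1 reachable states
  s0 = rec X. (a.(a.X + b.0) + (a.c.0 + c.0\{a,c}))\{a,c} → stopped
LTS(Q): 2 reachable states
  t0 = rec X. (a.(a.X + b.0) + (b.c.0 + c.0\{a,c}))\{a,c} → =b=> t1
  t1 = (c.0)\{a,c} → stopped
Partition-refinement fixed point:
  B0 = {s0, t1}
  B1 = {t0}
s0 ∈ B0, t0 ∈ B1 → different blocks

P ≁ Q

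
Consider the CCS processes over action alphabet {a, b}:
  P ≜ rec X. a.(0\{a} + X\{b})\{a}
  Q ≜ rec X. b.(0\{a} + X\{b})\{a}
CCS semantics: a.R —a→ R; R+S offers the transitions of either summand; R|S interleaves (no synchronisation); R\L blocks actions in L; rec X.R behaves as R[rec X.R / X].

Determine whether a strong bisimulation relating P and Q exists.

P's transition system — 2 states:
  s0 = rec X. a.(0\{a} + X\{b})\{a} ⊢ =a=> s1
  s1 = (0\{a} + (rec X. a.(0\{a} + X\{b})\{a})\{b})\{a} ⊢ deadlocked
Q's transition system — 2 states:
  t0 = rec X. b.(0\{a} + X\{b})\{a} ⊢ =b=> t1
  t1 = (0\{a} + (rec X. b.(0\{a} + X\{b})\{a})\{b})\{a} ⊢ deadlocked
Bisimilarity quotient blocks:
  B0 = {s0}
  B1 = {s1, t1}
  B2 = {t0}
s0 ∈ B0, t0 ∈ B2 → different blocks

not bisimilar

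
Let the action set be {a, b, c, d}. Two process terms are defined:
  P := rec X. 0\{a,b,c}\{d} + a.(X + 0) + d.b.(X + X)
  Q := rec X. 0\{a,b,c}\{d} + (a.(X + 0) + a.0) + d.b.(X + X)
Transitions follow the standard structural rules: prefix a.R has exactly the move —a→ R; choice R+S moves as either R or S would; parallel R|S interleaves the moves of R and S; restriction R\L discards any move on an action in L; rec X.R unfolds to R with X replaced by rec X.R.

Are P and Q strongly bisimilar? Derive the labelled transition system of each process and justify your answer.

P's transition system — 4 states:
  s0 = rec X. 0\{a,b,c}\{d} + a.(X + 0) + d.b.(X + X) | -a-> s1, -d-> s2
  s1 = (rec X. 0\{a,b,c}\{d} + a.(X + 0) + d.b.(X + X)) + 0 | -a-> s1, -d-> s2
  s2 = b.((rec X. 0\{a,b,c}\{d} + a.(X + 0) + d.b.(X + X)) + (rec X. 0\{a,b,c}\{d} + a.(X + 0) + d.b.(X + X))) | -b-> s3
  s3 = (rec X. 0\{a,b,c}\{d} + a.(X + 0) + d.b.(X + X)) + (rec X. 0\{a,b,c}\{d} + a.(X + 0) + d.b.(X + X)) | -a-> s1, -d-> s2
Q's transition system — 5 states:
  t0 = rec X. 0\{a,b,c}\{d} + (a.(X + 0) + a.0) + d.b.(X + X) | -a-> t1, -a-> t2, -d-> t3
  t1 = (rec X. 0\{a,b,c}\{d} + (a.(X + 0) + a.0) + d.b.(X + X)) + 0 | -a-> t1, -a-> t2, -d-> t3
  t2 = 0 | ·
  t3 = b.((rec X. 0\{a,b,c}\{d} + (a.(X + 0) + a.0) + d.b.(X + X)) + (rec X. 0\{a,b,c}\{d} + (a.(X + 0) + a.0) + d.b.(X + X))) | -b-> t4
  t4 = (rec X. 0\{a,b,c}\{d} + (a.(X + 0) + a.0) + d.b.(X + X)) + (rec X. 0\{a,b,c}\{d} + (a.(X + 0) + a.0) + d.b.(X + X)) | -a-> t1, -a-> t2, -d-> t3
Bisimilarity quotient blocks:
  B0 = {s0, s1, s3}
  B1 = {s2}
  B2 = {t0, t1, t4}
  B3 = {t3}
  B4 = {t2}
s0 ∈ B0, t0 ∈ B2 → different blocks

not bisimilar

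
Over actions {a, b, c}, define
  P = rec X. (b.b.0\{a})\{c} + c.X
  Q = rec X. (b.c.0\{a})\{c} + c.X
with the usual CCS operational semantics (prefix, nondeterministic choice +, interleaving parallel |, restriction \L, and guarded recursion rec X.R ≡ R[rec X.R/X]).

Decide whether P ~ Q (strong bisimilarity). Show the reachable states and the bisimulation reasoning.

P's transition system — 3 states:
  u0 = rec X. (b.b.0\{a})\{c} + c.X | ··b··> u1, ··c··> u0
  u1 = (b.0\{a})\{c} | ··b··> u2
  u2 = 0\{a}\{c} | deadlocked
Q's transition system — 2 states:
  v0 = rec X. (b.c.0\{a})\{c} + c.X | ··b··> v1, ··c··> v0
  v1 = (c.0\{a})\{c} | deadlocked
Coarsest stable partition (strong bisimilarity classes):
  B0 = {u0}
  B1 = {u1}
  B2 = {u2, v1}
  B3 = {v0}
u0 ∈ B0, v0 ∈ B3 → different blocks

P ≁ Q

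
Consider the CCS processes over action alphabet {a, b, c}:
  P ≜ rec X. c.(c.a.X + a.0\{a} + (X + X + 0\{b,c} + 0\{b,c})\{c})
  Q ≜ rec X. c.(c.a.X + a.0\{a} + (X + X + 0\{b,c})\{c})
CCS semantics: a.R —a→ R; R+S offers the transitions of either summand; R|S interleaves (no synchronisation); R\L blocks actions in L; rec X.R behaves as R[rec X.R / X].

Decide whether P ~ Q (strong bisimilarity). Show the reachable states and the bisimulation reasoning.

P's transition system — 4 states:
  u0 = rec X. c.(c.a.X + a.0\{a} + (X + X + 0\{b,c} + 0\{b,c})\{c}) → —c→ u1
  u1 = c.a.(rec X. c.(c.a.X + a.0\{a} + (X + X + 0\{b,c} + 0\{b,c})\{c})) + a.0\{a} + ((rec X. c.(c.a.X + a.0\{a} + (X + X + 0\{b,c} + 0\{b,c})\{c})) + (rec X. c.(c.a.X + a.0\{a} + (X + X + 0\{b,c} + 0\{b,c})\{c})) + 0\{b,c} + 0\{b,c})\{c} → —a→ u2, —c→ u3
  u2 = 0\{a} → ∅
  u3 = a.(rec X. c.(c.a.X + a.0\{a} + (X + X + 0\{b,c} + 0\{b,c})\{c})) → —a→ u0
Q's transition system — 4 states:
  v0 = rec X. c.(c.a.X + a.0\{a} + (X + X + 0\{b,c})\{c}) → —c→ v1
  v1 = c.a.(rec X. c.(c.a.X + a.0\{a} + (X + X + 0\{b,c})\{c})) + a.0\{a} + ((rec X. c.(c.a.X + a.0\{a} + (X + X + 0\{b,c})\{c})) + (rec X. c.(c.a.X + a.0\{a} + (X + X + 0\{b,c})\{c})) + 0\{b,c})\{c} → —a→ v2, —c→ v3
  v2 = 0\{a} → ∅
  v3 = a.(rec X. c.(c.a.X + a.0\{a} + (X + X + 0\{b,c})\{c})) → —a→ v0
Coarsest stable partition (strong bisimilarity classes):
  B0 = {u0, v0}
  B1 = {u1, v1}
  B2 = {u3, v3}
  B3 = {u2, v2}
u0 ∈ B0, v0 ∈ B0 → same block

P ~ Q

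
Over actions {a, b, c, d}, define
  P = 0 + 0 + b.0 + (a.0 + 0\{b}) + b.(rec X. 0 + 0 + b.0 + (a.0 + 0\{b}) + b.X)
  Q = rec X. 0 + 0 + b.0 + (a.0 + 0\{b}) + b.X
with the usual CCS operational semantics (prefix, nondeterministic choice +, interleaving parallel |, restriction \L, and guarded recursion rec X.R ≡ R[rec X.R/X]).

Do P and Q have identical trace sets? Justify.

trace-equivalent

P's transition system — 3 states:
  m0 = 0 + 0 + b.0 + (a.0 + 0\{b}) + b.(rec X. 0 + 0 + b.0 + (a.0 + 0\{b}) + b.X) has moves -a-> m1, -b-> m1, -b-> m2
  m1 = 0 has moves stopped
  m2 = rec X. 0 + 0 + b.0 + (a.0 + 0\{b}) + b.X has moves -a-> m1, -b-> m1, -b-> m2
Q's transition system — 2 states:
  n0 = rec X. 0 + 0 + b.0 + (a.0 + 0\{b}) + b.X has moves -a-> n1, -b-> n0, -b-> n1
  n1 = 0 has moves stopped
Coarsest stable partition (strong bisimilarity classes):
  B0 = {m0, m2, n0}
  B1 = {m1, n1}
m0 ∈ B0, n0 ∈ B0 → same block
Bisimilar ⇒ trace-equivalent.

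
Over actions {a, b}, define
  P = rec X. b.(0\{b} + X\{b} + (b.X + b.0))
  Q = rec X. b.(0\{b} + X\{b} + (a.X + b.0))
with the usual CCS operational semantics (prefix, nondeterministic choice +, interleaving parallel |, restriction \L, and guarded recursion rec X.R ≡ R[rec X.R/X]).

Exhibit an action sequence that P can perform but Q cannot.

Reachable graph of P (3 states):
  s0 = rec X. b.(0\{b} + X\{b} + (b.X + b.0)) → =b=> s1
  s1 = 0\{b} + (rec X. b.(0\{b} + X\{b} + (b.X + b.0)))\{b} + (b.(rec X. b.(0\{b} + X\{b} + (b.X + b.0))) + b.0) → =b=> s0, =b=> s2
  s2 = 0 → (no moves)
Reachable graph of Q (3 states):
  t0 = rec X. b.(0\{b} + X\{b} + (a.X + b.0)) → =b=> t1
  t1 = 0\{b} + (rec X. b.(0\{b} + X\{b} + (a.X + b.0)))\{b} + (a.(rec X. b.(0\{b} + X\{b} + (a.X + b.0))) + b.0) → =a=> t0, =b=> t2
  t2 = 0 → (no moves)
Trace ⟨bbb⟩ through P, begin at {s0}:
  after b @ step 1: {s1}
  after b @ step 2: {s0, s2}
  after b @ step 3: {s1}
  ✓ P
Trace ⟨bbb⟩ through Q, begin at {t0}:
  after b @ step 1: {t1}
  after b @ step 2: {t2}
  after b @ step 3: ∅ (Q stuck)

bbb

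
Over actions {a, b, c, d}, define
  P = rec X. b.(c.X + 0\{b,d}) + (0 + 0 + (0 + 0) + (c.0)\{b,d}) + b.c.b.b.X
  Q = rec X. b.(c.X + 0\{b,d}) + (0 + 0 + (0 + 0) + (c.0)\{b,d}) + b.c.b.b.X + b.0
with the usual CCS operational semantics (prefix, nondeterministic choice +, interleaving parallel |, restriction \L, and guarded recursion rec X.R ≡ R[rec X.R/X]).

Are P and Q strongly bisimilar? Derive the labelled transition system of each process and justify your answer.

NO

LTS(P): 6 reachable states
  m0 = rec X. b.(c.X + 0\{b,d}) + (0 + 0 + (0 + 0) + (c.0)\{b,d}) + b.c.b.b.X has moves =b=> m1, =b=> m2, =c=> m3
  m1 = c.(rec X. b.(c.X + 0\{b,d}) + (0 + 0 + (0 + 0) + (c.0)\{b,d}) + b.c.b.b.X) + 0\{b,d} has moves =c=> m0
  m2 = c.b.b.(rec X. b.(c.X + 0\{b,d}) + (0 + 0 + (0 + 0) + (c.0)\{b,d}) + b.c.b.b.X) has moves =c=> m4
  m3 = 0\{b,d} has moves deadlocked
  m4 = b.b.(rec X. b.(c.X + 0\{b,d}) + (0 + 0 + (0 + 0) + (c.0)\{b,d}) + b.c.b.b.X) has moves =b=> m5
  m5 = b.(rec X. b.(c.X + 0\{b,d}) + (0 + 0 + (0 + 0) + (c.0)\{b,d}) + b.c.b.b.X) has moves =b=> m0
LTS(Q): 7 reachable states
  n0 = rec X. b.(c.X + 0\{b,d}) + (0 + 0 + (0 + 0) + (c.0)\{b,d}) + b.c.b.b.X + b.0 has moves =b=> n1, =b=> n2, =b=> n3, =c=> n4
  n1 = 0 has moves deadlocked
  n2 = c.(rec X. b.(c.X + 0\{b,d}) + (0 + 0 + (0 + 0) + (c.0)\{b,d}) + b.c.b.b.X + b.0) + 0\{b,d} has moves =c=> n0
  n3 = c.b.b.(rec X. b.(c.X + 0\{b,d}) + (0 + 0 + (0 + 0) + (c.0)\{b,d}) + b.c.b.b.X + b.0) has moves =c=> n5
  n4 = 0\{b,d} has moves deadlocked
  n5 = b.b.(rec X. b.(c.X + 0\{b,d}) + (0 + 0 + (0 + 0) + (c.0)\{b,d}) + b.c.b.b.X + b.0) has moves =b=> n6
  n6 = b.(rec X. b.(c.X + 0\{b,d}) + (0 + 0 + (0 + 0) + (c.0)\{b,d}) + b.c.b.b.X + b.0) has moves =b=> n0
Bisimilarity quotient blocks:
  B0 = {m0}
  B1 = {m3, n1, n4}
  B2 = {m2}
  B3 = {m4}
  B4 = {m5}
  B5 = {m1}
  B6 = {n0}
  B7 = {n2}
  B8 = {n3}
  B9 = {n5}
  B10 = {n6}
m0 ∈ B0, n0 ∈ B6 → different blocks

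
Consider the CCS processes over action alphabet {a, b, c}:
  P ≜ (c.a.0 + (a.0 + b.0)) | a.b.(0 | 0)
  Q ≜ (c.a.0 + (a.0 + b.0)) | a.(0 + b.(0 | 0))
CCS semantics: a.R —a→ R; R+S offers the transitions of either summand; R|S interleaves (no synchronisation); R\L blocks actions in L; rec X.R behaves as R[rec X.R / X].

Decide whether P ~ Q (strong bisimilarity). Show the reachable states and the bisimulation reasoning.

P's transition system — 9 states:
  p0 = (c.a.0 + (a.0 + b.0)) | a.b.(0 | 0) → --a--▸ p1, --a--▸ p2, --b--▸ p2, --c--▸ p3
  p1 = (c.a.0 + (a.0 + b.0)) | b.(0 | 0) → --a--▸ p4, --b--▸ p4, --b--▸ p5, --c--▸ p6
  p2 = 0 | a.b.(0 | 0) → --a--▸ p4
  p3 = a.0 | a.b.(0 | 0) → --a--▸ p2, --a--▸ p6
  p4 = 0 | b.(0 | 0) → --b--▸ p7
  p5 = (c.a.0 + (a.0 + b.0)) | (0 | 0) → --a--▸ p7, --b--▸ p7, --c--▸ p8
  p6 = a.0 | b.(0 | 0) → --a--▸ p4, --b--▸ p8
  p7 = 0 | (0 | 0) → stopped
  p8 = a.0 | (0 | 0) → --a--▸ p7
Q's transition system — 9 states:
  q0 = (c.a.0 + (a.0 + b.0)) | a.(0 + b.(0 | 0)) → --a--▸ q1, --a--▸ q2, --b--▸ q2, --c--▸ q3
  q1 = (c.a.0 + (a.0 + b.0)) | (0 + b.(0 | 0)) → --a--▸ q4, --b--▸ q4, --b--▸ q5, --c--▸ q6
  q2 = 0 | a.(0 + b.(0 | 0)) → --a--▸ q4
  q3 = a.0 | a.(0 + b.(0 | 0)) → --a--▸ q2, --a--▸ q6
  q4 = 0 | (0 + b.(0 | 0)) → --b--▸ q7
  q5 = (c.a.0 + (a.0 + b.0)) | (0 | 0) → --a--▸ q7, --b--▸ q7, --c--▸ q8
  q6 = a.0 | (0 + b.(0 | 0)) → --a--▸ q4, --b--▸ q8
  q7 = 0 | (0 | 0) → stopped
  q8 = a.0 | (0 | 0) → --a--▸ q7
Coarsest stable partition (strong bisimilarity classes):
  B0 = {p0, q0}
  B1 = {p1, q1}
  B2 = {p4, q4}
  B3 = {p7, q7}
  B4 = {p6, q6}
  B5 = {p8, q8}
  B6 = {p5, q5}
  B7 = {p2, q2}
  B8 = {p3, q3}
p0 ∈ B0, q0 ∈ B0 → same block

YES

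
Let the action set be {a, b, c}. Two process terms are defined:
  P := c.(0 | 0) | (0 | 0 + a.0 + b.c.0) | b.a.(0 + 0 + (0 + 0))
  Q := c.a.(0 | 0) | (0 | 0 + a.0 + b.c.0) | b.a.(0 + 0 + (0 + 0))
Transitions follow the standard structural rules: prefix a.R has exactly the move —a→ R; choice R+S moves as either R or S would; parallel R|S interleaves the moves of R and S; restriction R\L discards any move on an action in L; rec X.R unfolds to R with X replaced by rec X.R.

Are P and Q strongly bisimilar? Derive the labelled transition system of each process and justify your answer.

P ≁ Q

P's transition system — 18 states:
  p0 = c.(0 | 0) | (0 | 0 + a.0 + b.c.0) | b.a.(0 + 0 + (0 + 0)) | ··a··> p1, ··b··> p2, ··b··> p3, ··c··> p4
  p1 = c.(0 | 0) | 0 | b.a.(0 + 0 + (0 + 0)) | ··b··> p5, ··c··> p6
  p2 = c.(0 | 0) | (0 | 0 + a.0 + b.c.0) | a.(0 + 0 + (0 + 0)) | ··a··> p5, ··a··> p7, ··b··> p8, ··c··> p9
  p3 = c.(0 | 0) | c.0 | b.a.(0 + 0 + (0 + 0)) | ··b··> p8, ··c··> p1, ··c··> p10
  p4 = 0 | 0 | (0 | 0 + a.0 + b.c.0) | b.a.(0 + 0 + (0 + 0)) | ··a··> p6, ··b··> p10, ··b··> p9
  p5 = c.(0 | 0) | 0 | a.(0 + 0 + (0 + 0)) | ··a··> p11, ··c··> p12
  p6 = 0 | 0 | 0 | b.a.(0 + 0 + (0 + 0)) | ··b··> p12
  p7 = c.(0 | 0) | (0 | 0 + a.0 + b.c.0) | (0 + 0 + (0 + 0)) | ··a··> p11, ··b··> p13, ··c··> p14
  p8 = c.(0 | 0) | c.0 | a.(0 + 0 + (0 + 0)) | ··a··> p13, ··c··> p15, ··c··> p5
  p9 = 0 | 0 | (0 | 0 + a.0 + b.c.0) | a.(0 + 0 + (0 + 0)) | ··a··> p12, ··a··> p14, ··b··> p15
  p10 = 0 | 0 | c.0 | b.a.(0 + 0 + (0 + 0)) | ··b··> p15, ··c··> p6
  p11 = c.(0 | 0) | 0 | (0 + 0 + (0 + 0)) | ··c··> p16
  p12 = 0 | 0 | 0 | a.(0 + 0 + (0 + 0)) | ··a··> p16
  p13 = c.(0 | 0) | c.0 | (0 + 0 + (0 + 0)) | ··c··> p11, ··c··> p17
  p14 = 0 | 0 | (0 | 0 + a.0 + b.c.0) | (0 + 0 + (0 + 0)) | ··a··> p16, ··b··> p17
  p15 = 0 | 0 | c.0 | a.(0 + 0 + (0 + 0)) | ··a··> p17, ··c··> p12
  p16 = 0 | 0 | 0 | (0 + 0 + (0 + 0)) | deadlocked
  p17 = 0 | 0 | c.0 | (0 + 0 + (0 + 0)) | ··c··> p16
Q's transition system — 27 states:
  q0 = c.a.(0 | 0) | (0 | 0 + a.0 + b.c.0) | b.a.(0 + 0 + (0 + 0)) | ··a··> q1, ··b··> q2, ··b··> q3, ··c··> q4
  q1 = c.a.(0 | 0) | 0 | b.a.(0 + 0 + (0 + 0)) | ··b··> q5, ··c··> q6
  q2 = c.a.(0 | 0) | (0 | 0 + a.0 + b.c.0) | a.(0 + 0 + (0 + 0)) | ··a··> q5, ··a··> q7, ··b··> q8, ··c··> q9
  q3 = c.a.(0 | 0) | c.0 | b.a.(0 + 0 + (0 + 0)) | ··b··> q8, ··c··> q1, ··c··> q10
  q4 = a.(0 | 0) | (0 | 0 + a.0 + b.c.0) | b.a.(0 + 0 + (0 + 0)) | ··a··> q11, ··a··> q6, ··b··> q10, ··b··> q9
  q5 = c.a.(0 | 0) | 0 | a.(0 + 0 + (0 + 0)) | ··a··> q12, ··c··> q13
  q6 = a.(0 | 0) | 0 | b.a.(0 + 0 + (0 + 0)) | ··a··> q14, ··b··> q13
  q7 = c.a.(0 | 0) | (0 | 0 + a.0 + b.c.0) | (0 + 0 + (0 + 0)) | ··a··> q12, ··b··> q15, ··c··> q16
  q8 = c.a.(0 | 0) | c.0 | a.(0 + 0 + (0 + 0)) | ··a··> q15, ··c··> q17, ··c··> q5
  q9 = a.(0 | 0) | (0 | 0 + a.0 + b.c.0) | a.(0 + 0 + (0 + 0)) | ··a··> q13, ··a··> q16, ··a··> q18, ··b··> q17
  q10 = a.(0 | 0) | c.0 | b.a.(0 + 0 + (0 + 0)) | ··a··> q19, ··b··> q17, ··c··> q6
  q11 = 0 | 0 | (0 | 0 + a.0 + b.c.0) | b.a.(0 + 0 + (0 + 0)) | ··a··> q14, ··b··> q18, ··b··> q19
  q12 = c.a.(0 | 0) | 0 | (0 + 0 + (0 + 0)) | ··c··> q20
  q13 = a.(0 | 0) | 0 | a.(0 + 0 + (0 + 0)) | ··a··> q20, ··a··> q21
  q14 = 0 | 0 | 0 | b.a.(0 + 0 + (0 + 0)) | ··b··> q21
  q15 = c.a.(0 | 0) | c.0 | (0 + 0 + (0 + 0)) | ··c··> q12, ··c··> q22
  q16 = a.(0 | 0) | (0 | 0 + a.0 + b.c.0) | (0 + 0 + (0 + 0)) | ··a··> q20, ··a··> q23, ··b··> q22
  q17 = a.(0 | 0) | c.0 | a.(0 + 0 + (0 + 0)) | ··a··> q22, ··a··> q24, ··c··> q13
  q18 = 0 | 0 | (0 | 0 + a.0 + b.c.0) | a.(0 + 0 + (0 + 0)) | ··a··> q21, ··a··> q23, ··b··> q24
  q19 = 0 | 0 | c.0 | b.a.(0 + 0 + (0 + 0)) | ··b··> q24, ··c··> q14
  q20 = a.(0 | 0) | 0 | (0 + 0 + (0 + 0)) | ··a··> q25
  q21 = 0 | 0 | 0 | a.(0 + 0 + (0 + 0)) | ··a··> q25
  q22 = a.(0 | 0) | c.0 | (0 + 0 + (0 + 0)) | ··a··> q26, ··c··> q20
  q23 = 0 | 0 | (0 | 0 + a.0 + b.c.0) | (0 + 0 + (0 + 0)) | ··a··> q25, ··b··> q26
  q24 = 0 | 0 | c.0 | a.(0 + 0 + (0 + 0)) | ··a··> q26, ··c··> q21
  q25 = 0 | 0 | 0 | (0 + 0 + (0 + 0)) | deadlocked
  q26 = 0 | 0 | c.0 | (0 + 0 + (0 + 0)) | ··c··> q25
Partition-refinement fixed point:
  B0 = {p0}
  B1 = {p3}
  B2 = {p1, p10, q19}
  B3 = {p6, q14}
  B4 = {p12, q20, q21}
  B5 = {p16, q25}
  B6 = {p15, p5, q22, q24}
  B7 = {p11, p17, q26}
  B8 = {p8}
  B9 = {p13}
  B10 = {p2}
  B11 = {p7}
  B12 = {p14, q23}
  B13 = {p9, q16, q18}
  B14 = {p4, q11}
  B15 = {q0}
  B16 = {q2}
  B17 = {q5}
  B18 = {q12}
  B19 = {q13}
  B20 = {q9}
  B21 = {q17}
  B22 = {q8}
  B23 = {q15}
  B24 = {q7}
  B25 = {q1}
  B26 = {q6}
  B27 = {q4}
  B28 = {q10}
  B29 = {q3}
p0 ∈ B0, q0 ∈ B15 → different blocks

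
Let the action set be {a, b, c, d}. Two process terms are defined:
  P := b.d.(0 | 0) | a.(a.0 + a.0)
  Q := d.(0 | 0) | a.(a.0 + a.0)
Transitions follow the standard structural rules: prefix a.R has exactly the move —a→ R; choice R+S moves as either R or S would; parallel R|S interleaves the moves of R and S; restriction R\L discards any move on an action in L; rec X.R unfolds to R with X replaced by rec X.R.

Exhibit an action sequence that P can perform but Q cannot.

LTS(P): 9 reachable states
  p0 = b.d.(0 | 0) | a.(a.0 + a.0) :: --a--▸ p1, --b--▸ p2
  p1 = b.d.(0 | 0) | (a.0 + a.0) :: --a--▸ p3, --b--▸ p4
  p2 = d.(0 | 0) | a.(a.0 + a.0) :: --a--▸ p4, --d--▸ p5
  p3 = b.d.(0 | 0) | 0 :: --b--▸ p6
  p4 = d.(0 | 0) | (a.0 + a.0) :: --a--▸ p6, --d--▸ p7
  p5 = 0 | 0 | a.(a.0 + a.0) :: --a--▸ p7
  p6 = d.(0 | 0) | 0 :: --d--▸ p8
  p7 = 0 | 0 | (a.0 + a.0) :: --a--▸ p8
  p8 = 0 | 0 | 0 :: (no moves)
LTS(Q): 6 reachable states
  q0 = d.(0 | 0) | a.(a.0 + a.0) :: --a--▸ q1, --d--▸ q2
  q1 = d.(0 | 0) | (a.0 + a.0) :: --a--▸ q3, --d--▸ q4
  q2 = 0 | 0 | a.(a.0 + a.0) :: --a--▸ q4
  q3 = d.(0 | 0) | 0 :: --d--▸ q5
  q4 = 0 | 0 | (a.0 + a.0) :: --a--▸ q5
  q5 = 0 | 0 | 0 :: (no moves)
Executing b from P (initial set {p0}):
  [1] b ⇒ {p2}
  — P admits the full trace.
Executing b from Q (initial set {q0}):
  [1] b ⇒ ∅  — Q cannot continue

b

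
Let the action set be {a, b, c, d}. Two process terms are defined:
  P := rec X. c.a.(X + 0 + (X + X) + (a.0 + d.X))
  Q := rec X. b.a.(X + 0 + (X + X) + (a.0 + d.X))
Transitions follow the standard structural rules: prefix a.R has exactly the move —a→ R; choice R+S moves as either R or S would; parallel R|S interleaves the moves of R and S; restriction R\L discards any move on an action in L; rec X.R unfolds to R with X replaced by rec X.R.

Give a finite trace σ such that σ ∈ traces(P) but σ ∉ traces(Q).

c

P's transition system — 4 states:
  m0 = rec X. c.a.(X + 0 + (X + X) + (a.0 + d.X)) ⊢ ··c··> m1
  m1 = a.((rec X. c.a.(X + 0 + (X + X) + (a.0 + d.X))) + 0 + ((rec X. c.a.(X + 0 + (X + X) + (a.0 + d.X))) + (rec X. c.a.(X + 0 + (X + X) + (a.0 + d.X)))) + (a.0 + d.(rec X. c.a.(X + 0 + (X + X) + (a.0 + d.X))))) ⊢ ··a··> m2
  m2 = (rec X. c.a.(X + 0 + (X + X) + (a.0 + d.X))) + 0 + ((rec X. c.a.(X + 0 + (X + X) + (a.0 + d.X))) + (rec X. c.a.(X + 0 + (X + X) + (a.0 + d.X)))) + (a.0 + d.(rec X. c.a.(X + 0 + (X + X) + (a.0 + d.X)))) ⊢ ··a··> m3, ··c··> m1, ··d··> m0
  m3 = 0 ⊢ stopped
Q's transition system — 4 states:
  n0 = rec X. b.a.(X + 0 + (X + X) + (a.0 + d.X)) ⊢ ··b··> n1
  n1 = a.((rec X. b.a.(X + 0 + (X + X) + (a.0 + d.X))) + 0 + ((rec X. b.a.(X + 0 + (X + X) + (a.0 + d.X))) + (rec X. b.a.(X + 0 + (X + X) + (a.0 + d.X)))) + (a.0 + d.(rec X. b.a.(X + 0 + (X + X) + (a.0 + d.X))))) ⊢ ··a··> n2
  n2 = (rec X. b.a.(X + 0 + (X + X) + (a.0 + d.X))) + 0 + ((rec X. b.a.(X + 0 + (X + X) + (a.0 + d.X))) + (rec X. b.a.(X + 0 + (X + X) + (a.0 + d.X)))) + (a.0 + d.(rec X. b.a.(X + 0 + (X + X) + (a.0 + d.X)))) ⊢ ··a··> n3, ··b··> n1, ··d··> n0
  n3 = 0 ⊢ stopped
Run σ = ⟨c⟩ on P: start {m0}
  [1] c ⇒ {m1}
  ✓ P
Run σ = ⟨c⟩ on Q: start {n0}
  [1] c ⇒ ∅  — Q cannot continue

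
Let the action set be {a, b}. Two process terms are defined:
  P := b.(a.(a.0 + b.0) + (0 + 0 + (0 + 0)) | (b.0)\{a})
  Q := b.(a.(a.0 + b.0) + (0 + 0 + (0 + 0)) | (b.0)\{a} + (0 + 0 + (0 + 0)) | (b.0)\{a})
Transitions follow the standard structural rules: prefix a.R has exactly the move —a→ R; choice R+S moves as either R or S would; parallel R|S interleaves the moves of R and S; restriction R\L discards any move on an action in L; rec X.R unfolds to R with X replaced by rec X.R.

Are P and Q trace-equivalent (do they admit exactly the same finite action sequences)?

LTS(P): 5 reachable states
  s0 = b.(a.(a.0 + b.0) + (0 + 0 + (0 + 0)) | (b.0)\{a}) ⊢ -b-> s1
  s1 = a.(a.0 + b.0) + (0 + 0 + (0 + 0)) | (b.0)\{a} ⊢ -a-> s2, -b-> s3
  s2 = a.0 + b.0 ⊢ -a-> s4, -b-> s4
  s3 = (0 + 0 + (0 + 0)) | 0\{a} ⊢ deadlocked
  s4 = 0 ⊢ deadlocked
LTS(Q): 5 reachable states
  t0 = b.(a.(a.0 + b.0) + (0 + 0 + (0 + 0)) | (b.0)\{a} + (0 + 0 + (0 + 0)) | (b.0)\{a}) ⊢ -b-> t1
  t1 = a.(a.0 + b.0) + (0 + 0 + (0 + 0)) | (b.0)\{a} + (0 + 0 + (0 + 0)) | (b.0)\{a} ⊢ -a-> t2, -b-> t3
  t2 = a.0 + b.0 ⊢ -a-> t4, -b-> t4
  t3 = (0 + 0 + (0 + 0)) | 0\{a} ⊢ deadlocked
  t4 = 0 ⊢ deadlocked
Coarsest stable partition (strong bisimilarity classes):
  B0 = {s0, t0}
  B1 = {s1, t1}
  B2 = {s2, t2}
  B3 = {s3, s4, t3, t4}
s0 ∈ B0, t0 ∈ B0 → same block
Bisimilar ⇒ trace-equivalent.

traces(P) = traces(Q)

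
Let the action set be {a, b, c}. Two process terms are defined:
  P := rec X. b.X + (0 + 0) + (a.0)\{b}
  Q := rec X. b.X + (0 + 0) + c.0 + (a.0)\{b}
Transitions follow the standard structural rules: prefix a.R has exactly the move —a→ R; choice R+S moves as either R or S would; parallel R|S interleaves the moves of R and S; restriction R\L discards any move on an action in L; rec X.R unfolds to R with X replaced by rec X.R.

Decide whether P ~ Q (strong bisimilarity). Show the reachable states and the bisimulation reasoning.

P's transition system — 2 states:
  u0 = rec X. b.X + (0 + 0) + (a.0)\{b} ⊢ ··a··> u1, ··b··> u0
  u1 = 0\{b} ⊢ deadlocked
Q's transition system — 3 states:
  v0 = rec X. b.X + (0 + 0) + c.0 + (a.0)\{b} ⊢ ··a··> v1, ··b··> v0, ··c··> v2
  v1 = 0\{b} ⊢ deadlocked
  v2 = 0 ⊢ deadlocked
Partition-refinement fixed point:
  B0 = {u0}
  B1 = {u1, v1, v2}
  B2 = {v0}
u0 ∈ B0, v0 ∈ B2 → different blocks

P ≁ Q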